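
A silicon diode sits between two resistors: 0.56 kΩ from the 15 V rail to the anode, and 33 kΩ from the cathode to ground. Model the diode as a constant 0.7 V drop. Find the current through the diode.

The two resistors are in series with the diode, so KVL gives 15 = I·0.56 + 0.7 + I·33.
I = (15 − 0.7) / (0.56 + 33) kΩ = 14.3 / 33.6 = 0.426 mA.

I ≈ 0.43 mA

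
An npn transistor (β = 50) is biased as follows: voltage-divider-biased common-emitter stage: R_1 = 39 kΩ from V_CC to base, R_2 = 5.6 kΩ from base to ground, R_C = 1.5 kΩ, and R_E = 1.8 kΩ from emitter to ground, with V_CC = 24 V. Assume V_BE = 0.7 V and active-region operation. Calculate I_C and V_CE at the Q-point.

Thevenize the base divider: V_Th = V_CC·R_2/(R_1+R_2) = 24×5.6/44.6 = 3.01 V, R_Th = R_1‖R_2 = 4.9 kΩ.
Base-emitter loop: V_Th = I_B·R_Th + V_BE + (β+1)I_B·R_E, so I_B = (3.01 − 0.7) / (4.9 + 51×1.8) = 0.0239 mA.
I_C = β·I_B = 50×0.0239 = 1.2 mA, and I_E = (β+1)I_B = 1.22 mA.
V_CE = V_CC − I_C·R_C − I_E·R_E = 24 − 1.2×1.5 − 1.22×1.8 = 20 V.
V_CE = 20 V > 0.2 V confirms active-region operation.

I_C ≈ 1.2 mA, V_CE ≈ 20 V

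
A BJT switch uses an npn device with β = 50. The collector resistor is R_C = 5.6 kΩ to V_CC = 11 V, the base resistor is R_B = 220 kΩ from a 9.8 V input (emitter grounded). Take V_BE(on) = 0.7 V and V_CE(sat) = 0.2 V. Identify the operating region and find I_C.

Assume active: I_B = (9.8 − 0.7)/220 = 0.0414 mA, giving I_C = β·I_B = 2.07 mA.
But then V_CE = 11 − 2.07×5.6 = -0.582 V < V_CE(sat) = 0.2 V — impossible in the active region.
So the transistor is saturated. With V_CE = 0.2 V, I_C = (V_CC − 0.2)/R_C = 10.8/5.6 = 1.93 mA.
Check: β·I_B = 2.07 mA > I_C = 1.93 mA, confirming saturation.

saturation; I_C ≈ 1.9 mA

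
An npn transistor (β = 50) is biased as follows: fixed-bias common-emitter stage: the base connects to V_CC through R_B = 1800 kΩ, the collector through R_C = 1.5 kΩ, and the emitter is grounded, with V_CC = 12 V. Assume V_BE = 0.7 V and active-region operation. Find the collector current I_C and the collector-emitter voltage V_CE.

Base loop: V_CC = I_B·R_B + V_BE, so I_B = (12 − 0.7)/1800 kΩ = 0.00628 mA.
In the active region I_C = β·I_B = 50 × 0.00628 = 0.314 mA.
Collector loop: V_CE = V_CC − I_C·R_C = 12 − 0.314×1.5 = 11.5 V.
Since V_CE = 11.5 V > V_CE(sat) ≈ 0.2 V, the transistor is in the active region as assumed.

I_C ≈ 0.31 mA, V_CE ≈ 12 V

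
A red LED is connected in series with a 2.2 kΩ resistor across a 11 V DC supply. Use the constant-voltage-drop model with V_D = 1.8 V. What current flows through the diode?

I ≈ 4.2 mA

KVL around the loop: 11 = V_D + I·R = 1.8 + I × 2.2 kΩ.
So I = (11 − 1.8) / 2.2 kΩ = 9.2 / 2.2 = 4.18 mA.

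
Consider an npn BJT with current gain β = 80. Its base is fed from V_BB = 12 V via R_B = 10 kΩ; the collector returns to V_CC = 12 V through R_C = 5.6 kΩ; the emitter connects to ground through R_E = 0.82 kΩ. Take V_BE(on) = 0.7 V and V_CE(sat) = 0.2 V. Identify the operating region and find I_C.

Assume active: I_B = (12 − 0.7)/(10 + 81×0.82) = 0.148 mA, I_C = β·I_B = 11.8 mA.
Then V_CE = 12 − 11.8×5.6 − 12×0.82 = -64.1 V < 0.2 V — the active assumption fails.
Re-solve with V_CE = 0.2 V. KCL at the emitter: V_E/R_E = (V_BB−0.7−V_E)/R_B + (V_CC−0.2−V_E)/R_C, giving V_E = 2.16 V.
I_C = (V_CC − 0.2 − V_E)/R_C = (11.8 − 2.16)/5.6 = 1.72 mA.
Check: I_B = (11.3 − 2.16)/10 = 0.914 mA, and β·I_B = 73.1 mA > I_C, confirming saturation.

saturation; I_C ≈ 1.7 mA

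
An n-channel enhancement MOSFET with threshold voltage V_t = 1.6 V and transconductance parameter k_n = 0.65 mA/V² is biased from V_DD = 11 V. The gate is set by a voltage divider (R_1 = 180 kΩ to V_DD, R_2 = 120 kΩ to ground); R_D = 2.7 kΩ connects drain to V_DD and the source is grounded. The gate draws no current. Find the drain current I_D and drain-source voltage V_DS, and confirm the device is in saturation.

I_D ≈ 2.5 mA, V_DS ≈ 4.1 V

V_G = V_DD·R_2/(R_1+R_2) = 11×120/300 = 4.4 V. With the source grounded, V_GS = V_G = 4.4 V.
Assume saturation: I_D = (k_n/2)(V_GS − V_t)² = (0.65/2)×(4.4 − 1.6)² = 0.325×2.8² = 2.55 mA.
V_DS = V_DD − I_D·R_D = 11 − 2.55×2.7 = 4.12 V.
Saturation requires V_DS ≥ V_GS − V_t = 2.8 V; 4.12 ≥ 2.8 ✓.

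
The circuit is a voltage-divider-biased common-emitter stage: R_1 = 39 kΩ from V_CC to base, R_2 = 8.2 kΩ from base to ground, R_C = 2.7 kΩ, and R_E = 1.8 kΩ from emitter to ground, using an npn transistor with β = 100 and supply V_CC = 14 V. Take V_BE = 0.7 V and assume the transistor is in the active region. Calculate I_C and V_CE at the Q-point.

I_C ≈ 0.92 mA, V_CE ≈ 9.8 V

Thevenize the base divider: V_Th = V_CC·R_2/(R_1+R_2) = 14×8.2/47.2 = 2.43 V, R_Th = R_1‖R_2 = 6.78 kΩ.
Base-emitter loop: V_Th = I_B·R_Th + V_BE + (β+1)I_B·R_E, so I_B = (2.43 − 0.7) / (6.78 + 101×1.8) = 0.00919 mA.
I_C = β·I_B = 100×0.00919 = 0.919 mA, and I_E = (β+1)I_B = 0.928 mA.
V_CE = V_CC − I_C·R_C − I_E·R_E = 14 − 0.919×2.7 − 0.928×1.8 = 9.85 V.
V_CE = 9.85 V > 0.2 V confirms active-region operation.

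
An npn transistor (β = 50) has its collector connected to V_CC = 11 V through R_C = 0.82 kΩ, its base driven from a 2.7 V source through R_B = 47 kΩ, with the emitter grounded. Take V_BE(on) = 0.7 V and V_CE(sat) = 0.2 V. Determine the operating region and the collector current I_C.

Assume active. Base-emitter loop: I_B = (V_BB − V_BE)/R_B = (2.7 − 0.7)/47 = 0.0426 mA.
I_C = β·I_B = 50×0.0426 = 2.13 mA.
V_CE = V_CC − I_C·R_C = 11 − 2.13×0.82 = 9.26 V > V_CE(sat), so the active-region assumption holds.

active; I_C ≈ 2.1 mA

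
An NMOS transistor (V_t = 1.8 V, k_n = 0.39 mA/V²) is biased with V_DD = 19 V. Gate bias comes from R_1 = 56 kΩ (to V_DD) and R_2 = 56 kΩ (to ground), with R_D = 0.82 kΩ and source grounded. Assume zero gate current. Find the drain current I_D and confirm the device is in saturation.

I_D ≈ 12 mA

V_G = V_DD·R_2/(R_1+R_2) = 19×56/112 = 9.5 V. With the source grounded, V_GS = V_G = 9.5 V.
Assume saturation: I_D = (k_n/2)(V_GS − V_t)² = (0.39/2)×(9.5 − 1.8)² = 0.195×7.7² = 11.6 mA.
V_DS = V_DD − I_D·R_D = 19 − 11.6×0.82 = 9.52 V.
Saturation requires V_DS ≥ V_GS − V_t = 7.7 V; 9.52 ≥ 7.7 ✓.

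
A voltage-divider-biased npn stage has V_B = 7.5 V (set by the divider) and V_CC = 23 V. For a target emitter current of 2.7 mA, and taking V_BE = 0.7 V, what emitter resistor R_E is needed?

R_E ≈ 2.5 kΩ

V_E = V_B − V_BE = 7.5 − 0.7 = 6.8 V.
R_E = V_E / I_E = 6.8 / 2.7 = 2.52 kΩ.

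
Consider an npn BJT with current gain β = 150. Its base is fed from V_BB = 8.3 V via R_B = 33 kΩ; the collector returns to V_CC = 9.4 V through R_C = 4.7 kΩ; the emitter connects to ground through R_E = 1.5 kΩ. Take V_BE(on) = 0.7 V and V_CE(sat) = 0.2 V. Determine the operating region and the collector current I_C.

saturation; I_C ≈ 1.4 mA

Assume active: I_B = (8.3 − 0.7)/(33 + 151×1.5) = 0.0293 mA, I_C = β·I_B = 4.39 mA.
Then V_CE = 9.4 − 4.39×4.7 − 4.42×1.5 = -17.9 V < 0.2 V — the active assumption fails.
Re-solve with V_CE = 0.2 V. KCL at the emitter: V_E/R_E = (V_BB−0.7−V_E)/R_B + (V_CC−0.2−V_E)/R_C, giving V_E = 2.4 V.
I_C = (V_CC − 0.2 − V_E)/R_C = (9.2 − 2.4)/4.7 = 1.45 mA.
Check: I_B = (7.6 − 2.4)/33 = 0.157 mA, and β·I_B = 23.6 mA > I_C, confirming saturation.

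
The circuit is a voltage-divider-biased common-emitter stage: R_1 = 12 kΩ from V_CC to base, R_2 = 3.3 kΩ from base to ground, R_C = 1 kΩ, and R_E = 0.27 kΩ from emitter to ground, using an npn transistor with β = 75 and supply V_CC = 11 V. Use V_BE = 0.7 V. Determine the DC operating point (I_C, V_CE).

Thevenize the base divider: V_Th = V_CC·R_2/(R_1+R_2) = 11×3.3/15.3 = 2.37 V, R_Th = R_1‖R_2 = 2.59 kΩ.
Base-emitter loop: V_Th = I_B·R_Th + V_BE + (β+1)I_B·R_E, so I_B = (2.37 − 0.7) / (2.59 + 76×0.27) = 0.0724 mA.
I_C = β·I_B = 75×0.0724 = 5.43 mA, and I_E = (β+1)I_B = 5.5 mA.
V_CE = V_CC − I_C·R_C − I_E·R_E = 11 − 5.43×1 − 5.5×0.27 = 4.09 V.
V_CE = 4.09 V > 0.2 V confirms active-region operation.

I_C ≈ 5.4 mA, V_CE ≈ 4.1 V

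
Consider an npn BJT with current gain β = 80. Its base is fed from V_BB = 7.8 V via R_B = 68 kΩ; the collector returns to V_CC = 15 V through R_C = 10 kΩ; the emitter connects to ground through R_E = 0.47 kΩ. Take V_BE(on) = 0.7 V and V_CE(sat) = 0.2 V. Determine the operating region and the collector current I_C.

saturation; I_C ≈ 1.4 mA

Assume active: I_B = (7.8 − 0.7)/(68 + 81×0.47) = 0.0669 mA, I_C = β·I_B = 5.35 mA.
Then V_CE = 15 − 5.35×10 − 5.42×0.47 = -41.1 V < 0.2 V — the active assumption fails.
Re-solve with V_CE = 0.2 V. KCL at the emitter: V_E/R_E = (V_BB−0.7−V_E)/R_B + (V_CC−0.2−V_E)/R_C, giving V_E = 0.707 V.
I_C = (V_CC − 0.2 − V_E)/R_C = (14.8 − 0.707)/10 = 1.41 mA.
Check: I_B = (7.1 − 0.707)/68 = 0.094 mA, and β·I_B = 7.52 mA > I_C, confirming saturation.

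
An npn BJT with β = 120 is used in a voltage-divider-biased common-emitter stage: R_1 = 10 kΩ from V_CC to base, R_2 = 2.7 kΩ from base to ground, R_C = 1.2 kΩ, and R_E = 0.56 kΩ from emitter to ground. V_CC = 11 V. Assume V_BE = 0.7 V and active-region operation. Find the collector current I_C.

I_C ≈ 2.8 mA

Thevenize the base divider: V_Th = V_CC·R_2/(R_1+R_2) = 11×2.7/12.7 = 2.34 V, R_Th = R_1‖R_2 = 2.13 kΩ.
Base-emitter loop: V_Th = I_B·R_Th + V_BE + (β+1)I_B·R_E, so I_B = (2.34 − 0.7) / (2.13 + 121×0.56) = 0.0234 mA.
I_C = β·I_B = 120×0.0234 = 2.81 mA, and I_E = (β+1)I_B = 2.84 mA.
V_CE = V_CC − I_C·R_C − I_E·R_E = 11 − 2.81×1.2 − 2.84×0.56 = 6.03 V.
V_CE = 6.03 V > 0.2 V confirms active-region operation.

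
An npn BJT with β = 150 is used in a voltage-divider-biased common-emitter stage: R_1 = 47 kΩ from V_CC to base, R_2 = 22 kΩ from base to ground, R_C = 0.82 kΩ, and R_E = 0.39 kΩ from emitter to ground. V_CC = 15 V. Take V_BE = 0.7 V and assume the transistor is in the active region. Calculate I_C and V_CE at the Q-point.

Thevenize the base divider: V_Th = V_CC·R_2/(R_1+R_2) = 15×22/69 = 4.78 V, R_Th = R_1‖R_2 = 15 kΩ.
Base-emitter loop: V_Th = I_B·R_Th + V_BE + (β+1)I_B·R_E, so I_B = (4.78 − 0.7) / (15 + 151×0.39) = 0.0553 mA.
I_C = β·I_B = 150×0.0553 = 8.29 mA, and I_E = (β+1)I_B = 8.34 mA.
V_CE = V_CC − I_C·R_C − I_E·R_E = 15 − 8.29×0.82 − 8.34×0.39 = 4.95 V.
V_CE = 4.95 V > 0.2 V confirms active-region operation.

I_C ≈ 8.3 mA, V_CE ≈ 4.9 V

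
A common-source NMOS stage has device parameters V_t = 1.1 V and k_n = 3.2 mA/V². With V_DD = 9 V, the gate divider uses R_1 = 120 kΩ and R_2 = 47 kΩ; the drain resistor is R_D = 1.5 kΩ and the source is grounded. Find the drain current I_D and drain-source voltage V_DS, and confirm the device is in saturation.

I_D ≈ 3.3 mA, V_DS ≈ 4.1 V

V_G = V_DD·R_2/(R_1+R_2) = 9×47/167 = 2.53 V. With the source grounded, V_GS = V_G = 2.53 V.
Assume saturation: I_D = (k_n/2)(V_GS − V_t)² = (3.2/2)×(2.53 − 1.1)² = 1.6×1.43² = 3.29 mA.
V_DS = V_DD − I_D·R_D = 9 − 3.29×1.5 = 4.07 V.
Saturation requires V_DS ≥ V_GS − V_t = 1.43 V; 4.07 ≥ 1.43 ✓.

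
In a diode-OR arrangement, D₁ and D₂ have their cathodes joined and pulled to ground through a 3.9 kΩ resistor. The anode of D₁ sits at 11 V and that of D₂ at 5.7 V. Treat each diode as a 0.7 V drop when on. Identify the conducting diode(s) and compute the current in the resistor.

Assume both conduct. Then node N would need to be at both 11−0.7 = 10.3 V and 5.7−0.7 = 5 V, which is impossible.
Assume only D₁ conducts: V_N = 11 − 0.7 = 10.3 V, so I_R = 10.3/3.9 = 2.64 mA.
Check D₂: its anode-to-cathode voltage is 5.7 − 10.3 = -4.6 V < 0.7 V, so it is off. The assumption is consistent.

Only D₁ conducts; I_R ≈ 2.6 mA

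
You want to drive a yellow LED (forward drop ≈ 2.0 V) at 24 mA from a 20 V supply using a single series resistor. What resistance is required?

The resistor drops V_S − V_D = 20 − 2.0 = 18 V at 24 mA.
R = 18 V / 24 mA = 0.75 kΩ.

R ≈ 0.75 kΩ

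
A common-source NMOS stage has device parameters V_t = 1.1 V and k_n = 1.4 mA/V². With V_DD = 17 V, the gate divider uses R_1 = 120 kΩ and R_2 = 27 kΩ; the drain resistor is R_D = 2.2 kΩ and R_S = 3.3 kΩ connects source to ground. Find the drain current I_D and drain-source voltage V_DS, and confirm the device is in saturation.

I_D ≈ 0.39 mA, V_DS ≈ 15 V

V_G = V_DD·R_2/(R_1+R_2) = 17×27/147 = 3.12 V.
Assume saturation: I_D = (k_n/2)(V_GS − V_t)² with V_GS = V_G − I_D·R_S = 3.12 − 3.3·I_D.
Substituting gives 7.62·I_D² − 10.3·I_D + 2.86 = 0, with roots I_D = 0.387 or 0.969 mA.
The root I_D = 0.969 mA gives V_GS = -0.0769 V ≤ V_t, so take I_D = 0.387 mA.
Then V_GS = 1.84 V and V_DS = V_DD − I_D(R_D+R_S) = 17 − 0.387×5.5 = 14.9 V.
Saturation requires V_DS ≥ V_GS − V_t = 0.744 V; 14.9 ≥ 0.744 ✓.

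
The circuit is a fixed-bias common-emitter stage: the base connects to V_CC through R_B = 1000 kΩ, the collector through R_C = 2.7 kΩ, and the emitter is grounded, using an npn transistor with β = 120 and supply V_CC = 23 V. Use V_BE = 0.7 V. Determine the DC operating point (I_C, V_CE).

Base loop: V_CC = I_B·R_B + V_BE, so I_B = (23 − 0.7)/1000 kΩ = 0.0223 mA.
In the active region I_C = β·I_B = 120 × 0.0223 = 2.68 mA.
Collector loop: V_CE = V_CC − I_C·R_C = 23 − 2.68×2.7 = 15.8 V.
Since V_CE = 15.8 V > V_CE(sat) ≈ 0.2 V, the transistor is in the active region as assumed.

I_C ≈ 2.7 mA, V_CE ≈ 16 V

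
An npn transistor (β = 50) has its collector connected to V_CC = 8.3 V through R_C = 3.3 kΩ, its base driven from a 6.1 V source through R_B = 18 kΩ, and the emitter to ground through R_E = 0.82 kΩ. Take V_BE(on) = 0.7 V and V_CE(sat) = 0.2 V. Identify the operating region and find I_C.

saturation; I_C ≈ 1.9 mA

Assume active: I_B = (6.1 − 0.7)/(18 + 51×0.82) = 0.0903 mA, I_C = β·I_B = 4.51 mA.
Then V_CE = 8.3 − 4.51×3.3 − 4.6×0.82 = -10.4 V < 0.2 V — the active assumption fails.
Re-solve with V_CE = 0.2 V. KCL at the emitter: V_E/R_E = (V_BB−0.7−V_E)/R_B + (V_CC−0.2−V_E)/R_C, giving V_E = 1.75 V.
I_C = (V_CC − 0.2 − V_E)/R_C = (8.1 − 1.75)/3.3 = 1.93 mA.
Check: I_B = (5.4 − 1.75)/18 = 0.203 mA, and β·I_B = 10.2 mA > I_C, confirming saturation.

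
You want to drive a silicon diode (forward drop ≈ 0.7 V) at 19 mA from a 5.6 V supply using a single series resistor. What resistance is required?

The resistor drops V_S − V_D = 5.6 − 0.7 = 4.9 V at 19 mA.
R = 4.9 V / 19 mA = 0.258 kΩ.

R ≈ 0.26 kΩ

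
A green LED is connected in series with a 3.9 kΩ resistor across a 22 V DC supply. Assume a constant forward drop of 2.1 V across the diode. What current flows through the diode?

KVL around the loop: 22 = V_D + I·R = 2.1 + I × 3.9 kΩ.
So I = (22 − 2.1) / 3.9 kΩ = 19.9 / 3.9 = 5.1 mA.

I ≈ 5.1 mA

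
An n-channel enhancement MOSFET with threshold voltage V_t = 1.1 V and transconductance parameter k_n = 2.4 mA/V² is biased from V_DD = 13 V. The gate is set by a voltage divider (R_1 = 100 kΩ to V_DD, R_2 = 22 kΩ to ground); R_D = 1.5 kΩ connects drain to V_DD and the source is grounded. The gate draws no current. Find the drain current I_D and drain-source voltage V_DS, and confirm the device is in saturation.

V_G = V_DD·R_2/(R_1+R_2) = 13×22/122 = 2.34 V. With the source grounded, V_GS = V_G = 2.34 V.
Assume saturation: I_D = (k_n/2)(V_GS − V_t)² = (2.4/2)×(2.34 − 1.1)² = 1.2×1.24² = 1.86 mA.
V_DS = V_DD − I_D·R_D = 13 − 1.86×1.5 = 10.2 V.
Saturation requires V_DS ≥ V_GS − V_t = 1.24 V; 10.2 ≥ 1.24 ✓.

I_D ≈ 1.9 mA, V_DS ≈ 10 V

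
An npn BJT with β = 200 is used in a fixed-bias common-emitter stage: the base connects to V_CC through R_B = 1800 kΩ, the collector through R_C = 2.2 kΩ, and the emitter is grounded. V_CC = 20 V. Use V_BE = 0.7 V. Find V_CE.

Base loop: V_CC = I_B·R_B + V_BE, so I_B = (20 − 0.7)/1800 kΩ = 0.0107 mA.
In the active region I_C = β·I_B = 200 × 0.0107 = 2.14 mA.
Collector loop: V_CE = V_CC − I_C·R_C = 20 − 2.14×2.2 = 15.3 V.
Since V_CE = 15.3 V > V_CE(sat) ≈ 0.2 V, the transistor is in the active region as assumed.

V_CE ≈ 15 V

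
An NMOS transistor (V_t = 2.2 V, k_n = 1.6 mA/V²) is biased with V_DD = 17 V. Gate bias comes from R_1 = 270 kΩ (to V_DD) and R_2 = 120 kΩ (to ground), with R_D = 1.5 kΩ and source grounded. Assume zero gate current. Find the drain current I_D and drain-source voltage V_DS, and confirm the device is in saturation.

V_G = V_DD·R_2/(R_1+R_2) = 17×120/390 = 5.23 V. With the source grounded, V_GS = V_G = 5.23 V.
Assume saturation: I_D = (k_n/2)(V_GS − V_t)² = (1.6/2)×(5.23 − 2.2)² = 0.8×3.03² = 7.35 mA.
V_DS = V_DD − I_D·R_D = 17 − 7.35×1.5 = 5.98 V.
Saturation requires V_DS ≥ V_GS − V_t = 3.03 V; 5.98 ≥ 3.03 ✓.

I_D ≈ 7.3 mA, V_DS ≈ 6 V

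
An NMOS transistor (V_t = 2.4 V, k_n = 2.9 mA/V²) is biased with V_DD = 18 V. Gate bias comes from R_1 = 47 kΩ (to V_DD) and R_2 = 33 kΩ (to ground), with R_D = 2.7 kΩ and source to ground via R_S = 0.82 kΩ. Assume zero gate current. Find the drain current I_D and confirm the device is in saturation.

I_D ≈ 4.1 mA

V_G = V_DD·R_2/(R_1+R_2) = 18×33/80 = 7.42 V.
Assume saturation: I_D = (k_n/2)(V_GS − V_t)² with V_GS = V_G − I_D·R_S = 7.42 − 0.82·I_D.
Substituting gives 0.975·I_D² − 12.9·I_D + 36.6 = 0, with roots I_D = 4.08 or 9.2 mA.
The root I_D = 9.2 mA gives V_GS = -0.119 V ≤ V_t, so take I_D = 4.08 mA.
Then V_GS = 4.08 V and V_DS = V_DD − I_D(R_D+R_S) = 18 − 4.08×3.52 = 3.63 V.
Saturation requires V_DS ≥ V_GS − V_t = 1.68 V; 3.63 ≥ 1.68 ✓.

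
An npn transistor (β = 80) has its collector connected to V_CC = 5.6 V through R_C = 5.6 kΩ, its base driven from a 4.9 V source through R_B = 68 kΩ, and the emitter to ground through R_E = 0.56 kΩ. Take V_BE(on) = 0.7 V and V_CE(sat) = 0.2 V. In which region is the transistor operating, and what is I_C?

saturation; I_C ≈ 0.87 mA

Assume active: I_B = (4.9 − 0.7)/(68 + 81×0.56) = 0.0371 mA, I_C = β·I_B = 2.96 mA.
Then V_CE = 5.6 − 2.96×5.6 − 3×0.56 = -12.7 V < 0.2 V — the active assumption fails.
Re-solve with V_CE = 0.2 V. KCL at the emitter: V_E/R_E = (V_BB−0.7−V_E)/R_B + (V_CC−0.2−V_E)/R_C, giving V_E = 0.518 V.
I_C = (V_CC − 0.2 − V_E)/R_C = (5.4 − 0.518)/5.6 = 0.872 mA.
Check: I_B = (4.2 − 0.518)/68 = 0.0541 mA, and β·I_B = 4.33 mA > I_C, confirming saturation.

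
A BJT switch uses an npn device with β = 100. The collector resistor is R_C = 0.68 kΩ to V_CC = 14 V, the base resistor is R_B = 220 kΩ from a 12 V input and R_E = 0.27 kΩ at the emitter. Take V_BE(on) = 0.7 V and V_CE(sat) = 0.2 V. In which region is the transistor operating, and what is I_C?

Assume active. Base-emitter loop: I_B = (V_BB − V_BE)/(R_B + (β+1)R_E) = (12 − 0.7)/(220 + 101×0.27) = 0.0457 mA.
I_C = β·I_B = 100×0.0457 = 4.57 mA.
V_CE = V_CC − I_C·R_C − I_E·R_E = 14 − 4.57×0.68 − 4.62×0.27 = 9.65 V > V_CE(sat), so the active-region assumption holds.

active; I_C ≈ 4.6 mA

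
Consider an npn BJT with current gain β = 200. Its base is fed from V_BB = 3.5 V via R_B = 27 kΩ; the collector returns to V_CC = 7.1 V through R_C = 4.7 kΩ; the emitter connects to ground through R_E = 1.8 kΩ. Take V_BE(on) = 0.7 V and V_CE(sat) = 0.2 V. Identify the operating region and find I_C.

Assume active: I_B = (3.5 − 0.7)/(27 + 201×1.8) = 0.0072 mA, I_C = β·I_B = 1.44 mA.
Then V_CE = 7.1 − 1.44×4.7 − 1.45×1.8 = -2.28 V < 0.2 V — the active assumption fails.
Re-solve with V_CE = 0.2 V. KCL at the emitter: V_E/R_E = (V_BB−0.7−V_E)/R_B + (V_CC−0.2−V_E)/R_C, giving V_E = 1.95 V.
I_C = (V_CC − 0.2 − V_E)/R_C = (6.9 − 1.95)/4.7 = 1.05 mA.
Check: I_B = (2.8 − 1.95)/27 = 0.0314 mA, and β·I_B = 6.28 mA > I_C, confirming saturation.

saturation; I_C ≈ 1.1 mA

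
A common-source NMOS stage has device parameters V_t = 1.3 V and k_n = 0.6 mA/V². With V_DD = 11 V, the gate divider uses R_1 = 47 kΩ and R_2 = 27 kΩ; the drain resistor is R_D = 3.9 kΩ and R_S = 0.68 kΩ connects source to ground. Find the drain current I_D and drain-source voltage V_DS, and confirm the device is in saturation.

I_D ≈ 1.1 mA, V_DS ≈ 5.8 V

V_G = V_DD·R_2/(R_1+R_2) = 11×27/74 = 4.01 V.
Assume saturation: I_D = (k_n/2)(V_GS − V_t)² with V_GS = V_G − I_D·R_S = 4.01 − 0.68·I_D.
Substituting gives 0.139·I_D² − 2.11·I_D + 2.21 = 0, with roots I_D = 1.13 or 14.1 mA.
The root I_D = 14.1 mA gives V_GS = -5.55 V ≤ V_t, so take I_D = 1.13 mA.
Then V_GS = 3.24 V and V_DS = V_DD − I_D(R_D+R_S) = 11 − 1.13×4.58 = 5.81 V.
Saturation requires V_DS ≥ V_GS − V_t = 1.94 V; 5.81 ≥ 1.94 ✓.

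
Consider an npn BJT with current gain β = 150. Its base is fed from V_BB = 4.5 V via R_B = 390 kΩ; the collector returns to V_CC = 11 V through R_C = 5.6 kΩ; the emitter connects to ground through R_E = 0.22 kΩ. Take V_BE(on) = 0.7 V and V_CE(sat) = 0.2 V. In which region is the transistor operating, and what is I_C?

active; I_C ≈ 1.3 mA

Assume active. Base-emitter loop: I_B = (V_BB − V_BE)/(R_B + (β+1)R_E) = (4.5 − 0.7)/(390 + 151×0.22) = 0.00898 mA.
I_C = β·I_B = 150×0.00898 = 1.35 mA.
V_CE = V_CC − I_C·R_C − I_E·R_E = 11 − 1.35×5.6 − 1.36×0.22 = 3.16 V > V_CE(sat), so the active-region assumption holds.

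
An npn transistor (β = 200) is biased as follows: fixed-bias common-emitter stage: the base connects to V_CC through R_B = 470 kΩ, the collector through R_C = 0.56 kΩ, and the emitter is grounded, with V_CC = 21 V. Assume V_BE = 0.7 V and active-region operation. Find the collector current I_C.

I_C ≈ 8.6 mA

Base loop: V_CC = I_B·R_B + V_BE, so I_B = (21 − 0.7)/470 kΩ = 0.0432 mA.
In the active region I_C = β·I_B = 200 × 0.0432 = 8.64 mA.
Collector loop: V_CE = V_CC − I_C·R_C = 21 − 8.64×0.56 = 16.2 V.
Since V_CE = 16.2 V > V_CE(sat) ≈ 0.2 V, the transistor is in the active region as assumed.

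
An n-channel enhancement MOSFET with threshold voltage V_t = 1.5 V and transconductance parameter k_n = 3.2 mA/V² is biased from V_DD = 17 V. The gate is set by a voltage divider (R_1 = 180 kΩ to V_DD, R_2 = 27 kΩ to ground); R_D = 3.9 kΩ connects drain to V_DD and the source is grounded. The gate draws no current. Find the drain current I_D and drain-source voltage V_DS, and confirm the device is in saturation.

V_G = V_DD·R_2/(R_1+R_2) = 17×27/207 = 2.22 V. With the source grounded, V_GS = V_G = 2.22 V.
Assume saturation: I_D = (k_n/2)(V_GS − V_t)² = (3.2/2)×(2.22 − 1.5)² = 1.6×0.717² = 0.823 mA.
V_DS = V_DD − I_D·R_D = 17 − 0.823×3.9 = 13.8 V.
Saturation requires V_DS ≥ V_GS − V_t = 0.717 V; 13.8 ≥ 0.717 ✓.

I_D ≈ 0.82 mA, V_DS ≈ 14 V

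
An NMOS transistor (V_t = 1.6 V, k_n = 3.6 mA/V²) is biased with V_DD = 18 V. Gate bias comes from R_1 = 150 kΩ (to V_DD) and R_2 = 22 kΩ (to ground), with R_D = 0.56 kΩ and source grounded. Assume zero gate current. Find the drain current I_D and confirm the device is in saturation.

V_G = V_DD·R_2/(R_1+R_2) = 18×22/172 = 2.3 V. With the source grounded, V_GS = V_G = 2.3 V.
Assume saturation: I_D = (k_n/2)(V_GS − V_t)² = (3.6/2)×(2.3 − 1.6)² = 1.8×0.702² = 0.888 mA.
V_DS = V_DD − I_D·R_D = 18 − 0.888×0.56 = 17.5 V.
Saturation requires V_DS ≥ V_GS − V_t = 0.702 V; 17.5 ≥ 0.702 ✓.

I_D ≈ 0.89 mA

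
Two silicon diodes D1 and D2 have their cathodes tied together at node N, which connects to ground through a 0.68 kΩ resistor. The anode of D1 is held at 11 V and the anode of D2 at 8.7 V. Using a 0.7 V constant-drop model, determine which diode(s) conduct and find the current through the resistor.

Only D1 conducts; I_R ≈ 15 mA

Assume both conduct. Then node N would need to be at both 11−0.7 = 10.3 V and 8.7−0.7 = 8 V, which is impossible.
Assume only D1 conducts: V_N = 11 − 0.7 = 10.3 V, so I_R = 10.3/0.68 = 15.1 mA.
Check D2: its anode-to-cathode voltage is 8.7 − 10.3 = -1.6 V < 0.7 V, so it is off. The assumption is consistent.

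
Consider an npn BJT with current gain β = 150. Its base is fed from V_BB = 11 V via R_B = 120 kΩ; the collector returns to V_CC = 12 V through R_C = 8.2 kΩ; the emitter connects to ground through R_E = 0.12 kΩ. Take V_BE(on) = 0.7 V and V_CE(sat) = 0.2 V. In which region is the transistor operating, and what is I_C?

Assume active: I_B = (11 − 0.7)/(120 + 151×0.12) = 0.0746 mA, I_C = β·I_B = 11.2 mA.
Then V_CE = 12 − 11.2×8.2 − 11.3×0.12 = -81.1 V < 0.2 V — the active assumption fails.
Re-solve with V_CE = 0.2 V. KCL at the emitter: V_E/R_E = (V_BB−0.7−V_E)/R_B + (V_CC−0.2−V_E)/R_C, giving V_E = 0.18 V.
I_C = (V_CC − 0.2 − V_E)/R_C = (11.8 − 0.18)/8.2 = 1.42 mA.
Check: I_B = (10.3 − 0.18)/120 = 0.0843 mA, and β·I_B = 12.6 mA > I_C, confirming saturation.

saturation; I_C ≈ 1.4 mA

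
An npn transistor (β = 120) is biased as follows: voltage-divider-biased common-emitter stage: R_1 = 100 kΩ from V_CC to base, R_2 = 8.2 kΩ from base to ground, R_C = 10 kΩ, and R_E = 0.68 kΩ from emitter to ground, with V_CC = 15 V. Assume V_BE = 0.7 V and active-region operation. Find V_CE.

V_CE ≈ 8.8 V

Thevenize the base divider: V_Th = V_CC·R_2/(R_1+R_2) = 15×8.2/108 = 1.14 V, R_Th = R_1‖R_2 = 7.58 kΩ.
Base-emitter loop: V_Th = I_B·R_Th + V_BE + (β+1)I_B·R_E, so I_B = (1.14 − 0.7) / (7.58 + 121×0.68) = 0.00486 mA.
I_C = β·I_B = 120×0.00486 = 0.583 mA, and I_E = (β+1)I_B = 0.588 mA.
V_CE = V_CC − I_C·R_C − I_E·R_E = 15 − 0.583×10 − 0.588×0.68 = 8.77 V.
V_CE = 8.77 V > 0.2 V confirms active-region operation.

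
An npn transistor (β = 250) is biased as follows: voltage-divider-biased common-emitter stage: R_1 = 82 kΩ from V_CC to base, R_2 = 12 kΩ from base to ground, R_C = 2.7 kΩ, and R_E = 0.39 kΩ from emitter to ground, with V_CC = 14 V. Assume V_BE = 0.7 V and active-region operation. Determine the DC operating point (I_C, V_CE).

Thevenize the base divider: V_Th = V_CC·R_2/(R_1+R_2) = 14×12/94 = 1.79 V, R_Th = R_1‖R_2 = 10.5 kΩ.
Base-emitter loop: V_Th = I_B·R_Th + V_BE + (β+1)I_B·R_E, so I_B = (1.79 − 0.7) / (10.5 + 251×0.39) = 0.01 mA.
I_C = β·I_B = 250×0.01 = 2.51 mA, and I_E = (β+1)I_B = 2.52 mA.
V_CE = V_CC − I_C·R_C − I_E·R_E = 14 − 2.51×2.7 − 2.52×0.39 = 6.25 V.
V_CE = 6.25 V > 0.2 V confirms active-region operation.

I_C ≈ 2.5 mA, V_CE ≈ 6.2 V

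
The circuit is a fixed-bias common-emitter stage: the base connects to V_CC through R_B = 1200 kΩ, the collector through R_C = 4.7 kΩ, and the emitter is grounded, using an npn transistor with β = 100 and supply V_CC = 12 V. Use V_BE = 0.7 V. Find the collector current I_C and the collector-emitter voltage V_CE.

Base loop: V_CC = I_B·R_B + V_BE, so I_B = (12 − 0.7)/1200 kΩ = 0.00942 mA.
In the active region I_C = β·I_B = 100 × 0.00942 = 0.942 mA.
Collector loop: V_CE = V_CC − I_C·R_C = 12 − 0.942×4.7 = 7.57 V.
Since V_CE = 7.57 V > V_CE(sat) ≈ 0.2 V, the transistor is in the active region as assumed.

I_C ≈ 0.94 mA, V_CE ≈ 7.6 V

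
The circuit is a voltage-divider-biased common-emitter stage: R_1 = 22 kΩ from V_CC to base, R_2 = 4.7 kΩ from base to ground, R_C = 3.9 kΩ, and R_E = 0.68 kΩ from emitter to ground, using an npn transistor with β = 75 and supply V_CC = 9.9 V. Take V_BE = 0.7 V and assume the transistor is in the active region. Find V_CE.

V_CE ≈ 3.4 V

Thevenize the base divider: V_Th = V_CC·R_2/(R_1+R_2) = 9.9×4.7/26.7 = 1.74 V, R_Th = R_1‖R_2 = 3.87 kΩ.
Base-emitter loop: V_Th = I_B·R_Th + V_BE + (β+1)I_B·R_E, so I_B = (1.74 − 0.7) / (3.87 + 76×0.68) = 0.0188 mA.
I_C = β·I_B = 75×0.0188 = 1.41 mA, and I_E = (β+1)I_B = 1.43 mA.
V_CE = V_CC − I_C·R_C − I_E·R_E = 9.9 − 1.41×3.9 − 1.43×0.68 = 3.44 V.
V_CE = 3.44 V > 0.2 V confirms active-region operation.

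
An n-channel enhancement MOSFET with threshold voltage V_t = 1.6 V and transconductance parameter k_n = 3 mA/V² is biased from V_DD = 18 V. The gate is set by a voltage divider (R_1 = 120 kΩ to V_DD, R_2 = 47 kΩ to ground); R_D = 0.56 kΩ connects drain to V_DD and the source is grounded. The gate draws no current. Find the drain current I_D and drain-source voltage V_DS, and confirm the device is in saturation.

I_D ≈ 18 mA, V_DS ≈ 7.9 V

V_G = V_DD·R_2/(R_1+R_2) = 18×47/167 = 5.07 V. With the source grounded, V_GS = V_G = 5.07 V.
Assume saturation: I_D = (k_n/2)(V_GS − V_t)² = (3/2)×(5.07 − 1.6)² = 1.5×3.47² = 18 mA.
V_DS = V_DD − I_D·R_D = 18 − 18×0.56 = 7.91 V.
Saturation requires V_DS ≥ V_GS − V_t = 3.47 V; 7.91 ≥ 3.47 ✓.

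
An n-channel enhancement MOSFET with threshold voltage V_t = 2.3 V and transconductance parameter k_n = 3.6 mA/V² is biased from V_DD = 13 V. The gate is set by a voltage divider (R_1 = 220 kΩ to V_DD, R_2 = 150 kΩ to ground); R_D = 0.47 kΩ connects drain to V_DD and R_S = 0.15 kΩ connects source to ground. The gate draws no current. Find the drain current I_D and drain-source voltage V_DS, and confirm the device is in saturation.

I_D ≈ 6.8 mA, V_DS ≈ 8.8 V

V_G = V_DD·R_2/(R_1+R_2) = 13×150/370 = 5.27 V.
Assume saturation: I_D = (k_n/2)(V_GS − V_t)² with V_GS = V_G − I_D·R_S = 5.27 − 0.15·I_D.
Substituting gives 0.0405·I_D² − 2.6·I_D + 15.9 = 0, with roots I_D = 6.82 or 57.5 mA.
The root I_D = 57.5 mA gives V_GS = -3.35 V ≤ V_t, so take I_D = 6.82 mA.
Then V_GS = 4.25 V and V_DS = V_DD − I_D(R_D+R_S) = 13 − 6.82×0.62 = 8.77 V.
Saturation requires V_DS ≥ V_GS − V_t = 1.95 V; 8.77 ≥ 1.95 ✓.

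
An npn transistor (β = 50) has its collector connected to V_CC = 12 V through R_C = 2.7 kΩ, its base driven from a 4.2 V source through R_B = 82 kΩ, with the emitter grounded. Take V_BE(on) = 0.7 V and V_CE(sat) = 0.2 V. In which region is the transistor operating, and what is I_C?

Assume active. Base-emitter loop: I_B = (V_BB − V_BE)/R_B = (4.2 − 0.7)/82 = 0.0427 mA.
I_C = β·I_B = 50×0.0427 = 2.13 mA.
V_CE = V_CC − I_C·R_C = 12 − 2.13×2.7 = 6.24 V > V_CE(sat), so the active-region assumption holds.

active; I_C ≈ 2.1 mA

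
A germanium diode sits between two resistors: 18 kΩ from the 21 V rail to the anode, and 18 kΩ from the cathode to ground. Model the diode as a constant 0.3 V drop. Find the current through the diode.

The two resistors are in series with the diode, so KVL gives 21 = I·18 + 0.3 + I·18.
I = (21 − 0.3) / (18 + 18) kΩ = 20.7 / 36 = 0.575 mA.

I ≈ 0.57 mA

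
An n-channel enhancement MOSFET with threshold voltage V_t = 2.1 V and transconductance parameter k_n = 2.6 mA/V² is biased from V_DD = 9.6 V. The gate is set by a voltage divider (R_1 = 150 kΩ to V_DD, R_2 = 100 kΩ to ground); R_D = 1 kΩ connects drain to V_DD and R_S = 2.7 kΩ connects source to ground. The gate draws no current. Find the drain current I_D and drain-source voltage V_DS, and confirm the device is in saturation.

I_D ≈ 0.43 mA, V_DS ≈ 8 V

V_G = V_DD·R_2/(R_1+R_2) = 9.6×100/250 = 3.84 V.
Assume saturation: I_D = (k_n/2)(V_GS − V_t)² with V_GS = V_G − I_D·R_S = 3.84 − 2.7·I_D.
Substituting gives 9.48·I_D² − 13.2·I_D + 3.94 = 0, with roots I_D = 0.431 or 0.963 mA.
The root I_D = 0.963 mA gives V_GS = 1.24 V ≤ V_t, so take I_D = 0.431 mA.
Then V_GS = 2.68 V and V_DS = V_DD − I_D(R_D+R_S) = 9.6 − 0.431×3.7 = 8 V.
Saturation requires V_DS ≥ V_GS − V_t = 0.576 V; 8 ≥ 0.576 ✓.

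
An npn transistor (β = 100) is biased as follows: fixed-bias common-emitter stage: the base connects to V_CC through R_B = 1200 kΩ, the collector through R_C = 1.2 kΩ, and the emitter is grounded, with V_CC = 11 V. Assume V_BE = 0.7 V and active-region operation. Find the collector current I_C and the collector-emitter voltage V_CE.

Base loop: V_CC = I_B·R_B + V_BE, so I_B = (11 − 0.7)/1200 kΩ = 0.00858 mA.
In the active region I_C = β·I_B = 100 × 0.00858 = 0.858 mA.
Collector loop: V_CE = V_CC − I_C·R_C = 11 − 0.858×1.2 = 9.97 V.
Since V_CE = 9.97 V > V_CE(sat) ≈ 0.2 V, the transistor is in the active region as assumed.

I_C ≈ 0.86 mA, V_CE ≈ 10 V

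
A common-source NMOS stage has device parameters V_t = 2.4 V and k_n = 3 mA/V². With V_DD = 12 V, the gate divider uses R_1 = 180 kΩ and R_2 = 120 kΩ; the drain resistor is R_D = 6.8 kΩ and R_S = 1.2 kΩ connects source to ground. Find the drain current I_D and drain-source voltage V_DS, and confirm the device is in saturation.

V_G = V_DD·R_2/(R_1+R_2) = 12×120/300 = 4.8 V.
Assume saturation: I_D = (k_n/2)(V_GS − V_t)² with V_GS = V_G − I_D·R_S = 4.8 − 1.2·I_D.
Substituting gives 2.16·I_D² − 9.64·I_D + 8.64 = 0, with roots I_D = 1.24 or 3.22 mA.
The root I_D = 3.22 mA gives V_GS = 0.935 V ≤ V_t, so take I_D = 1.24 mA.
Then V_GS = 3.31 V and V_DS = V_DD − I_D(R_D+R_S) = 12 − 1.24×8 = 2.07 V.
Saturation requires V_DS ≥ V_GS − V_t = 0.91 V; 2.07 ≥ 0.91 ✓.

I_D ≈ 1.2 mA, V_DS ≈ 2.1 V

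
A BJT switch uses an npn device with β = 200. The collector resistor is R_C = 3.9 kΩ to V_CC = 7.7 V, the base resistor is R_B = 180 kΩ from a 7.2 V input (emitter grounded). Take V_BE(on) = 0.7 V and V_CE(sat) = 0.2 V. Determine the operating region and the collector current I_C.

Assume active: I_B = (7.2 − 0.7)/180 = 0.0361 mA, giving I_C = β·I_B = 7.22 mA.
But then V_CE = 7.7 − 7.22×3.9 = -20.5 V < V_CE(sat) = 0.2 V — impossible in the active region.
So the transistor is saturated. With V_CE = 0.2 V, I_C = (V_CC − 0.2)/R_C = 7.5/3.9 = 1.92 mA.
Check: β·I_B = 7.22 mA > I_C = 1.92 mA, confirming saturation.

saturation; I_C ≈ 1.9 mA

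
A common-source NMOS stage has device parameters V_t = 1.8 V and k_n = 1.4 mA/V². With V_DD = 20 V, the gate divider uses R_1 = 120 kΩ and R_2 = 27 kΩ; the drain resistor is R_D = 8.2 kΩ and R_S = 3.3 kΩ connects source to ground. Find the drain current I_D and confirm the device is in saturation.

I_D ≈ 0.35 mA

V_G = V_DD·R_2/(R_1+R_2) = 20×27/147 = 3.67 V.
Assume saturation: I_D = (k_n/2)(V_GS − V_t)² with V_GS = V_G − I_D·R_S = 3.67 − 3.3·I_D.
Substituting gives 7.62·I_D² − 9.66·I_D + 2.46 = 0, with roots I_D = 0.353 or 0.914 mA.
The root I_D = 0.914 mA gives V_GS = 0.657 V ≤ V_t, so take I_D = 0.353 mA.
Then V_GS = 2.51 V and V_DS = V_DD − I_D(R_D+R_S) = 20 − 0.353×11.5 = 15.9 V.
Saturation requires V_DS ≥ V_GS − V_t = 0.71 V; 15.9 ≥ 0.71 ✓.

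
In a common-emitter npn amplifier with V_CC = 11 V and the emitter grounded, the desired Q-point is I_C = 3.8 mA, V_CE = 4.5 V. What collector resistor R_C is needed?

Collector loop: V_CC = I_C·R_C + V_CE.
R_C = (V_CC − V_CE)/I_C = (11 − 4.5)/3.8 = 1.71 kΩ.

R_C ≈ 1.7 kΩ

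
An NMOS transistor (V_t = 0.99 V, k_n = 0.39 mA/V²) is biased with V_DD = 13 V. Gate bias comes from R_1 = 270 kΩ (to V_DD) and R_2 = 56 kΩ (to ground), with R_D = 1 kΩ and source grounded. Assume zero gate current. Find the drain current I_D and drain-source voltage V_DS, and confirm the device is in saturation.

V_G = V_DD·R_2/(R_1+R_2) = 13×56/326 = 2.23 V. With the source grounded, V_GS = V_G = 2.23 V.
Assume saturation: I_D = (k_n/2)(V_GS − V_t)² = (0.39/2)×(2.23 − 0.99)² = 0.195×1.24² = 0.301 mA.
V_DS = V_DD − I_D·R_D = 13 − 0.301×1 = 12.7 V.
Saturation requires V_DS ≥ V_GS − V_t = 1.24 V; 12.7 ≥ 1.24 ✓.

I_D ≈ 0.3 mA, V_DS ≈ 13 V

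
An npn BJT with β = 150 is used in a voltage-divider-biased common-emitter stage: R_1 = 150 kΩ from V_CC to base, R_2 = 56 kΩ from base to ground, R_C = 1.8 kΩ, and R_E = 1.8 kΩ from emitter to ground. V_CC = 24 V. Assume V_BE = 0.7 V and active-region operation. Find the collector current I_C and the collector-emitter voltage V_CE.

I_C ≈ 2.8 mA, V_CE ≈ 14 V

Thevenize the base divider: V_Th = V_CC·R_2/(R_1+R_2) = 24×56/206 = 6.52 V, R_Th = R_1‖R_2 = 40.8 kΩ.
Base-emitter loop: V_Th = I_B·R_Th + V_BE + (β+1)I_B·R_E, so I_B = (6.52 − 0.7) / (40.8 + 151×1.8) = 0.0186 mA.
I_C = β·I_B = 150×0.0186 = 2.79 mA, and I_E = (β+1)I_B = 2.81 mA.
V_CE = V_CC − I_C·R_C − I_E·R_E = 24 − 2.79×1.8 − 2.81×1.8 = 13.9 V.
V_CE = 13.9 V > 0.2 V confirms active-region operation.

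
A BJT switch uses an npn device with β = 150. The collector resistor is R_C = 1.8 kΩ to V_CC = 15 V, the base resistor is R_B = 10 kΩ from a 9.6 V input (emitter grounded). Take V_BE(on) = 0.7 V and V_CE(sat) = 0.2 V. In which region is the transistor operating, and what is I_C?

Assume active: I_B = (9.6 − 0.7)/10 = 0.89 mA, giving I_C = β·I_B = 134 mA.
But then V_CE = 15 − 134×1.8 = -225 V < V_CE(sat) = 0.2 V — impossible in the active region.
So the transistor is saturated. With V_CE = 0.2 V, I_C = (V_CC − 0.2)/R_C = 14.8/1.8 = 8.22 mA.
Check: β·I_B = 134 mA > I_C = 8.22 mA, confirming saturation.

saturation; I_C ≈ 8.2 mA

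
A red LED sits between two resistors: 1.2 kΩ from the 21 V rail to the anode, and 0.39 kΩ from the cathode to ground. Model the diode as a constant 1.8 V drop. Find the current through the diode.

I ≈ 12 mA

The two resistors are in series with the diode, so KVL gives 21 = I·1.2 + 1.8 + I·0.39.
I = (21 − 1.8) / (1.2 + 0.39) kΩ = 19.2 / 1.59 = 12.1 mA.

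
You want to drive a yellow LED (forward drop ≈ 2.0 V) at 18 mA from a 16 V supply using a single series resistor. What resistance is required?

R ≈ 0.78 kΩ

The resistor drops V_S − V_D = 16 − 2.0 = 14 V at 18 mA.
R = 14 V / 18 mA = 0.778 kΩ.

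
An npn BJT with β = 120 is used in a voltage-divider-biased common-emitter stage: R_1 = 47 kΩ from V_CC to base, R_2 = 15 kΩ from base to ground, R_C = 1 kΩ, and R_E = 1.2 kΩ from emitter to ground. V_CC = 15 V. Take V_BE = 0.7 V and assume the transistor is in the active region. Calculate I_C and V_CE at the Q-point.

I_C ≈ 2.2 mA, V_CE ≈ 10 V

Thevenize the base divider: V_Th = V_CC·R_2/(R_1+R_2) = 15×15/62 = 3.63 V, R_Th = R_1‖R_2 = 11.4 kΩ.
Base-emitter loop: V_Th = I_B·R_Th + V_BE + (β+1)I_B·R_E, so I_B = (3.63 − 0.7) / (11.4 + 121×1.2) = 0.0187 mA.
I_C = β·I_B = 120×0.0187 = 2.24 mA, and I_E = (β+1)I_B = 2.26 mA.
V_CE = V_CC − I_C·R_C − I_E·R_E = 15 − 2.24×1 − 2.26×1.2 = 10 V.
V_CE = 10 V > 0.2 V confirms active-region operation.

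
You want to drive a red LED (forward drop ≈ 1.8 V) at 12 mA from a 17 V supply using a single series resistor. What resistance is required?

The resistor drops V_S − V_D = 17 − 1.8 = 15.2 V at 12 mA.
R = 15.2 V / 12 mA = 1.27 kΩ.

R ≈ 1.3 kΩ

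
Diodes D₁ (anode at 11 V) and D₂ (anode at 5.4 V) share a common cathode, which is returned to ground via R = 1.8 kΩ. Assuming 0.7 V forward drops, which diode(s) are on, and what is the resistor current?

Only D₁ conducts; I_R ≈ 5.7 mA

Assume both conduct. Then node N would need to be at both 11−0.7 = 10.3 V and 5.4−0.7 = 4.7 V, which is impossible.
Assume only D₁ conducts: V_N = 11 − 0.7 = 10.3 V, so I_R = 10.3/1.8 = 5.72 mA.
Check D₂: its anode-to-cathode voltage is 5.4 − 10.3 = -4.9 V < 0.7 V, so it is off. The assumption is consistent.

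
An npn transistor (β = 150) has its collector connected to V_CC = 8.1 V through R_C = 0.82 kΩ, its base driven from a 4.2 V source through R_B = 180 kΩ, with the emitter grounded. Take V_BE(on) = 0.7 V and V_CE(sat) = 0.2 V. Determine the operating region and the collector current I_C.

Assume active. Base-emitter loop: I_B = (V_BB − V_BE)/R_B = (4.2 − 0.7)/180 = 0.0194 mA.
I_C = β·I_B = 150×0.0194 = 2.92 mA.
V_CE = V_CC − I_C·R_C = 8.1 − 2.92×0.82 = 5.71 V > V_CE(sat), so the active-region assumption holds.

active; I_C ≈ 2.9 mA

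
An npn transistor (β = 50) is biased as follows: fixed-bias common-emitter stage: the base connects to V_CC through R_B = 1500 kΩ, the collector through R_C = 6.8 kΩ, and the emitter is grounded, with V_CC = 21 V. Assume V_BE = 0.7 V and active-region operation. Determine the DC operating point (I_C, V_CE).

I_C ≈ 0.68 mA, V_CE ≈ 16 V

Base loop: V_CC = I_B·R_B + V_BE, so I_B = (21 − 0.7)/1500 kΩ = 0.0135 mA.
In the active region I_C = β·I_B = 50 × 0.0135 = 0.677 mA.
Collector loop: V_CE = V_CC − I_C·R_C = 21 − 0.677×6.8 = 16.4 V.
Since V_CE = 16.4 V > V_CE(sat) ≈ 0.2 V, the transistor is in the active region as assumed.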